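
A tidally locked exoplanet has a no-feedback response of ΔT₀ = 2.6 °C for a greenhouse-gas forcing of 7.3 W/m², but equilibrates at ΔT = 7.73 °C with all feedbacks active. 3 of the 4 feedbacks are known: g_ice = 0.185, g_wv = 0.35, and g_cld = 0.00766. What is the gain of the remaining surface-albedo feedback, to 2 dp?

Amplification A = ΔT/ΔT₀ = 7.73/2.6 = 2.973.
Total gain g = 1 − 1/A = 1 − 1/2.973 = 0.6636.
Known gains sum to 0.185 + 0.35 + 0.00766 = 0.54266.
g_alb = 0.6636 − 0.54266 = 0.12.

0.12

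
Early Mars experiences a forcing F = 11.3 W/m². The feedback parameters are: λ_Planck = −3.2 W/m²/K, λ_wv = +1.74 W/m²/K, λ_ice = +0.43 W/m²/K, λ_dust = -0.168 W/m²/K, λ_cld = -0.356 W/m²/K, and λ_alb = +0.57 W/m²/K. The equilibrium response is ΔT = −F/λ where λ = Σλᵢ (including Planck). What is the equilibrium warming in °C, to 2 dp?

11.48 °C

Net feedback parameter λ = (−3.2) + (+1.74) + (+0.43) + (-0.168) + (-0.356) + (+0.57) = -0.984 W/m²/K.
ΔT = −F/λ = −11.3/(-0.984) = 11.48 °C.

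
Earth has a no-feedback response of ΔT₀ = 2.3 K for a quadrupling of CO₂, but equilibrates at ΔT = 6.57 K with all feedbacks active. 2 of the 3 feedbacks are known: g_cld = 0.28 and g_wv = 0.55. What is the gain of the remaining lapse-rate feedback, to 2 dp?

Amplification A = ΔT/ΔT₀ = 6.57/2.3 = 2.857.
Total gain g = 1 − 1/A = 1 − 1/2.857 = 0.65.
Known gains sum to 0.28 + 0.55 = 0.83.
g_lr = 0.65 − 0.83 = -0.18.

-0.18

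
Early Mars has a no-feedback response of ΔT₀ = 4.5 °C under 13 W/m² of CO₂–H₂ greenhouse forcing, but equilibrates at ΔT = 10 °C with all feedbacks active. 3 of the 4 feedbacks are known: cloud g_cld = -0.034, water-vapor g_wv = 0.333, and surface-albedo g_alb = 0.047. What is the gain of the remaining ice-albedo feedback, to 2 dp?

Amplification A = ΔT/ΔT₀ = 10/4.5 = 2.222.
Total gain g = 1 − 1/A = 1 − 1/2.222 = 0.55.
Known gains sum to -0.034 + 0.333 + 0.047 = 0.346.
g_ice = 0.55 − 0.346 = 0.20.

0.20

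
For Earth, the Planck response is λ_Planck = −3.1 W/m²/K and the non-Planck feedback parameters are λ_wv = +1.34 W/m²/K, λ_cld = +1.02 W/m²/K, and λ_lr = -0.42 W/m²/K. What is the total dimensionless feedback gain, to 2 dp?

Convert to gains: g_wv = 1.34/3.1 = 0.4323; g_cld = 1.02/3.1 = 0.329; g_lr = -0.42/3.1 = -0.1355.
Total gain g = 0.6258.

0.63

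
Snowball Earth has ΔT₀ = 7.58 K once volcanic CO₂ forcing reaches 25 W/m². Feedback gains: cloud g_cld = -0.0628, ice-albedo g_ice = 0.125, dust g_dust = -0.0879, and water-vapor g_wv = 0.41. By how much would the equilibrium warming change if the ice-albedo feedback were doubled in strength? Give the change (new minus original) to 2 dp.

Original: g = 0.3843, ΔT = 7.58/(1−0.3843) = 12.3112 K.
With doubled ice-albedo: g' = 0.5093, ΔT' = 7.58/(1−0.5093) = 15.4473 K.
Change = 15.4473 − 12.3112 = 3.14 K.

3.14 K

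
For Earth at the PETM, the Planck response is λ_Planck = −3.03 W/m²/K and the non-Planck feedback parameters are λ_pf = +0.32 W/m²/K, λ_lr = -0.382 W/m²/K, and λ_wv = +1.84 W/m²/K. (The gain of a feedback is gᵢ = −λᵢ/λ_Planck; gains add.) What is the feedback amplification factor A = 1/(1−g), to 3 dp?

Convert to gains: g_pf = 0.32/3.03 = 0.1056; g_lr = -0.382/3.03 = -0.1261; g_wv = 1.84/3.03 = 0.6073.
Total gain g = 0.5868.
A = 1/(1 − 0.5868) = 2.420.

2.420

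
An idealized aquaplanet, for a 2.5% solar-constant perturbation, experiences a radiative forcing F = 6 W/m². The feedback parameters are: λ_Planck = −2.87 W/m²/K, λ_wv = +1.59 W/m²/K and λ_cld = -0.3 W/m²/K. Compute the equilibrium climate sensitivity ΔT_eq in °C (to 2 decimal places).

3.80 °C

Net feedback parameter λ = (−2.87) + (+1.59) + (-0.3) = -1.58 W/m²/K.
ΔT = −F/λ = −6/(-1.58) = 3.80 °C.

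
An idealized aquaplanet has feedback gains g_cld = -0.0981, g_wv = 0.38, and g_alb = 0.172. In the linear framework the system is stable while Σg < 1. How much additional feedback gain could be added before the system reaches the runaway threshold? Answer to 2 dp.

0.55

Current total gain = -0.0981 + 0.38 + 0.172 = 0.4539.
Margin to runaway = 1 − 0.4539 = 0.55.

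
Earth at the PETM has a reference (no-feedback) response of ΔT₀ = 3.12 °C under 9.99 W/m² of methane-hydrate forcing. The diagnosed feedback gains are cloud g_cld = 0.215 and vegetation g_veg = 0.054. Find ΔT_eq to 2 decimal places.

Total gain g = 0.215 + 0.054 = 0.269.
Amplification A = 1/(1 − 0.269) = 1.368.
ΔT = 3.12 × 1.368 = 4.27 °C.

4.27 °C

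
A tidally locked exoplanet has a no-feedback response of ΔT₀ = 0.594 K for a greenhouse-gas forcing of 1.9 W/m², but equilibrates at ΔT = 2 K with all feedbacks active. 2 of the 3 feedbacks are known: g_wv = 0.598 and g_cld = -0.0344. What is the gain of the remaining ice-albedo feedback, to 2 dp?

Amplification A = ΔT/ΔT₀ = 2/0.594 = 3.367.
Total gain g = 1 − 1/A = 1 − 1/3.367 = 0.703.
Known gains sum to 0.598 − 0.0344 = 0.5636.
g_ice = 0.703 − 0.5636 = 0.14.

0.14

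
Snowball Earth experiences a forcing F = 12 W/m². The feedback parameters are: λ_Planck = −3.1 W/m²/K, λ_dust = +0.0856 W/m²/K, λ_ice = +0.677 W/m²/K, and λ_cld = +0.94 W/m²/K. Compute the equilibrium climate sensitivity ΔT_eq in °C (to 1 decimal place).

8.6 °C

Net feedback parameter λ = (−3.1) + (+0.0856) + (+0.677) + (+0.94) = -1.3974 W/m²/K.
ΔT = −F/λ = −12/(-1.3974) = 8.6 °C.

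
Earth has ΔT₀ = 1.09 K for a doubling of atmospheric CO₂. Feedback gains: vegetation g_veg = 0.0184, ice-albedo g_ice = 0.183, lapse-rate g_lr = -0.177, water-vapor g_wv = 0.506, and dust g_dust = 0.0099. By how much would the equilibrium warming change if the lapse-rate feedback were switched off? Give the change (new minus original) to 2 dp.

Original: g = 0.5403, ΔT = 1.09/(1−0.5403) = 2.3711 K.
Without lapse-rate: g' = 0.7173, ΔT' = 1.09/(1−0.7173) = 3.8557 K.
Change = 3.8557 − 2.3711 = 1.48 K.

1.48 K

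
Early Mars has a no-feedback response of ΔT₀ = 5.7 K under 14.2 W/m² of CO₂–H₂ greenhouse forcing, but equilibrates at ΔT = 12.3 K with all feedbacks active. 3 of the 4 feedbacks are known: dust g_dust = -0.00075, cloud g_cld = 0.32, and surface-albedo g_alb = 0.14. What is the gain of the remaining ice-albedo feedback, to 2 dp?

Amplification A = ΔT/ΔT₀ = 12.3/5.7 = 2.158.
Total gain g = 1 − 1/A = 1 − 1/2.158 = 0.5366.
Known gains sum to -0.00075 + 0.32 + 0.14 = 0.45925.
g_ice = 0.5366 − 0.45925 = 0.08.

0.08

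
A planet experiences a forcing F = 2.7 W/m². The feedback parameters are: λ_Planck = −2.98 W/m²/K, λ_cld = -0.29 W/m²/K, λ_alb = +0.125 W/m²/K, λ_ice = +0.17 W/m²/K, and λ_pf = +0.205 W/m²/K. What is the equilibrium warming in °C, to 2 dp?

0.97 °C

Net feedback parameter λ = (−2.98) + (-0.29) + (+0.125) + (+0.17) + (+0.205) = -2.77 W/m²/K.
ΔT = −F/λ = −2.7/(-2.77) = 0.97 °C.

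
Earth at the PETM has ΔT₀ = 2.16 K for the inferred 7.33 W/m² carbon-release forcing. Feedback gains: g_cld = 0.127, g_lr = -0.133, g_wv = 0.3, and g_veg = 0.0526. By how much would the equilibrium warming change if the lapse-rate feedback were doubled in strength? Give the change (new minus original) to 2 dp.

-0.56 K

Original: g = 0.3466, ΔT = 2.16/(1−0.3466) = 3.3058 K.
With doubled lapse-rate: g' = 0.2136, ΔT' = 2.16/(1−0.2136) = 2.7467 K.
Change = 2.7467 − 3.3058 = -0.56 K.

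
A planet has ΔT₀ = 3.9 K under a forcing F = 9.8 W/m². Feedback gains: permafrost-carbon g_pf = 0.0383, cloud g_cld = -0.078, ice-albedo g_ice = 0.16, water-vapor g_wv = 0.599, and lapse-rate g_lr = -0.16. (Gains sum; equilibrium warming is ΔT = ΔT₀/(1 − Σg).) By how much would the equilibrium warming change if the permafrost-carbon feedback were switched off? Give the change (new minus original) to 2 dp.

-0.71 K

Original: g = 0.5593, ΔT = 3.9/(1−0.5593) = 8.8496 K.
Without permafrost-carbon: g' = 0.521, ΔT' = 3.9/(1−0.521) = 8.1420 K.
Change = 8.1420 − 8.8496 = -0.71 K.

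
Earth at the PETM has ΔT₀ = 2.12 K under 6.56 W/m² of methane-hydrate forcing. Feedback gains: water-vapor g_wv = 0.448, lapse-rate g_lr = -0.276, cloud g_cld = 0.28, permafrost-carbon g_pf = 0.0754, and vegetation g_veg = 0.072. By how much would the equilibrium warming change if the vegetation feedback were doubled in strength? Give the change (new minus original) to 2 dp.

1.16 K

Original: g = 0.5994, ΔT = 2.12/(1−0.5994) = 5.2921 K.
With doubled vegetation: g' = 0.6714, ΔT' = 2.12/(1−0.6714) = 6.4516 K.
Change = 6.4516 − 5.2921 = 1.16 K.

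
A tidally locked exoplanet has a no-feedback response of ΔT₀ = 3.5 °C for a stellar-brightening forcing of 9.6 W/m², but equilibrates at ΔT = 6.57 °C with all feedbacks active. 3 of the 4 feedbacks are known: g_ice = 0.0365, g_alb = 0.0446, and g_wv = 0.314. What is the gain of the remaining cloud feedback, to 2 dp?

0.07

Amplification A = ΔT/ΔT₀ = 6.57/3.5 = 1.877.
Total gain g = 1 − 1/A = 1 − 1/1.877 = 0.4672.
Known gains sum to 0.0365 + 0.0446 + 0.314 = 0.3951.
g_cld = 0.4672 − 0.3951 = 0.07.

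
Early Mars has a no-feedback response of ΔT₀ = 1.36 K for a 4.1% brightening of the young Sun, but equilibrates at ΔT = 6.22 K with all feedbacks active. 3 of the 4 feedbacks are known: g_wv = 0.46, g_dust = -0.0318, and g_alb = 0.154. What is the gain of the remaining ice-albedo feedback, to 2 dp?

0.20

Amplification A = ΔT/ΔT₀ = 6.22/1.36 = 4.574.
Total gain g = 1 − 1/A = 1 − 1/4.574 = 0.7814.
Known gains sum to 0.46 − 0.0318 + 0.154 = 0.5822.
g_ice = 0.7814 − 0.5822 = 0.20.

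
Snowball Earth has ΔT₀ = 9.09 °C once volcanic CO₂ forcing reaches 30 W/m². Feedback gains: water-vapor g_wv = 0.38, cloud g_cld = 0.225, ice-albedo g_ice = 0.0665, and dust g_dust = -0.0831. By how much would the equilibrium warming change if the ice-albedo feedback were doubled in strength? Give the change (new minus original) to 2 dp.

Original: g = 0.5884, ΔT = 9.09/(1−0.5884) = 22.0845 °C.
With doubled ice-albedo: g' = 0.6549, ΔT' = 9.09/(1−0.6549) = 26.3402 °C.
Change = 26.3402 − 22.0845 = 4.26 °C.

4.26 °C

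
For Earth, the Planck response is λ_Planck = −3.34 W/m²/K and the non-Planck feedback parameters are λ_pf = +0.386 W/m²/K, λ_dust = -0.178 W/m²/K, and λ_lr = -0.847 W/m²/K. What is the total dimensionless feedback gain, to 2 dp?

-0.19

Convert to gains: g_pf = 0.386/3.34 = 0.1156; g_dust = -0.178/3.34 = -0.05329; g_lr = -0.847/3.34 = -0.2536.
Total gain g = -0.19129.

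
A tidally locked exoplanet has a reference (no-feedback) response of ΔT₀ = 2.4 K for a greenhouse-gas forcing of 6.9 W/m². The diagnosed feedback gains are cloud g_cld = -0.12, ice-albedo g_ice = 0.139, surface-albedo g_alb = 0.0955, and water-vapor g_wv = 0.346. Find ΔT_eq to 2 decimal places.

Total gain g = -0.12 + 0.139 + 0.0955 + 0.346 = 0.4605.
Amplification A = 1/(1 − 0.4605) = 1.854.
ΔT = 2.4 × 1.854 = 4.45 K.

4.45 K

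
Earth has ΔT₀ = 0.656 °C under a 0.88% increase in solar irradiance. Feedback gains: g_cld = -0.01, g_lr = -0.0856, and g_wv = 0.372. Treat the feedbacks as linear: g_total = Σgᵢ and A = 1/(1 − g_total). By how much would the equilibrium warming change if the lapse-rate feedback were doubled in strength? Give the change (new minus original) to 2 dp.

Original: g = 0.2764, ΔT = 0.656/(1−0.2764) = 0.9066 °C.
With doubled lapse-rate: g' = 0.1908, ΔT' = 0.656/(1−0.1908) = 0.8107 °C.
Change = 0.8107 − 0.9066 = -0.10 °C.

-0.10 °C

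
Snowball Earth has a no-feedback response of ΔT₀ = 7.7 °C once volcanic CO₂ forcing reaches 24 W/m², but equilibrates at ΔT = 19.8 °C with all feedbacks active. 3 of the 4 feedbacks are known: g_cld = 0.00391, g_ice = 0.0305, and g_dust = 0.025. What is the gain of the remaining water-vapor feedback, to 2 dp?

Amplification A = ΔT/ΔT₀ = 19.8/7.7 = 2.571.
Total gain g = 1 − 1/A = 1 − 1/2.571 = 0.611.
Known gains sum to 0.00391 + 0.0305 + 0.025 = 0.05941.
g_wv = 0.611 − 0.05941 = 0.55.

0.55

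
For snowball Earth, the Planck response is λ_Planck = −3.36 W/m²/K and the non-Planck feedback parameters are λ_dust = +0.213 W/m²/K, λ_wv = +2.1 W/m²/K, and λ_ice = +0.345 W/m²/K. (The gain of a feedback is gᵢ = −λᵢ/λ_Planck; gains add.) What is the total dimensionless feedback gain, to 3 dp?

Convert to gains: g_dust = 0.213/3.36 = 0.06339; g_wv = 2.1/3.36 = 0.625; g_ice = 0.345/3.36 = 0.1027.
Total gain g = 0.79109.

0.791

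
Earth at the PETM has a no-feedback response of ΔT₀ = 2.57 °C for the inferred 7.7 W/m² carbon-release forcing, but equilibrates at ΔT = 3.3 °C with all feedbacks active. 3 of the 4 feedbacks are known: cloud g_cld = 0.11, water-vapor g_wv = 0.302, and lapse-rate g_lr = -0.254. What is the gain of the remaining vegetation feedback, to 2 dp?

Amplification A = ΔT/ΔT₀ = 3.3/2.57 = 1.284.
Total gain g = 1 − 1/A = 1 − 1/1.284 = 0.2212.
Known gains sum to 0.11 + 0.302 − 0.254 = 0.158.
g_veg = 0.2212 − 0.158 = 0.06.

0.06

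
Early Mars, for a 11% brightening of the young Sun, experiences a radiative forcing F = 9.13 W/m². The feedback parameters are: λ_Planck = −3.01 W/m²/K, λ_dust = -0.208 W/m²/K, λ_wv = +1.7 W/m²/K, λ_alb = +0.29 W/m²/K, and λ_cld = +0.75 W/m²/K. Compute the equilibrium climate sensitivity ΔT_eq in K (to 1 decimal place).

Net feedback parameter λ = (−3.01) + (-0.208) + (+1.7) + (+0.29) + (+0.75) = -0.478 W/m²/K.
ΔT = −F/λ = −9.13/(-0.478) = 19.1 K.

19.1 K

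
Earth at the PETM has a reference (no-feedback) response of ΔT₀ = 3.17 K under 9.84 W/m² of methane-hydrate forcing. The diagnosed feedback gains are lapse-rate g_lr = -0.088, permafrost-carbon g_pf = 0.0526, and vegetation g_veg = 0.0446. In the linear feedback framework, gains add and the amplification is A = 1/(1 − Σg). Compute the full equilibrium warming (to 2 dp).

Total gain g = -0.088 + 0.0526 + 0.0446 = 0.0092.
Amplification A = 1/(1 − 0.0092) = 1.009.
ΔT = 3.17 × 1.009 = 3.20 K.

3.20 K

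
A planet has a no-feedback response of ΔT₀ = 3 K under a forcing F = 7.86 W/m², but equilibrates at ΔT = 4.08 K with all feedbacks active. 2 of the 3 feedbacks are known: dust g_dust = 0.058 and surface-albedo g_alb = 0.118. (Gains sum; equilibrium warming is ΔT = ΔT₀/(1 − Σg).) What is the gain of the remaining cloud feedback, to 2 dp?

0.09

Amplification A = ΔT/ΔT₀ = 4.08/3 = 1.36.
Total gain g = 1 − 1/A = 1 − 1/1.36 = 0.2647.
Known gains sum to 0.058 + 0.118 = 0.176.
g_cld = 0.2647 − 0.176 = 0.09.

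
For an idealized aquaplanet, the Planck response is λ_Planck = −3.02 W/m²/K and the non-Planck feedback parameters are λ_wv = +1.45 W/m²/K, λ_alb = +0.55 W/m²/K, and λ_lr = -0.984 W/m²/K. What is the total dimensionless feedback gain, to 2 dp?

0.34

Convert to gains: g_wv = 1.45/3.02 = 0.4801; g_alb = 0.55/3.02 = 0.1821; g_lr = -0.984/3.02 = -0.3258.
Total gain g = 0.3364.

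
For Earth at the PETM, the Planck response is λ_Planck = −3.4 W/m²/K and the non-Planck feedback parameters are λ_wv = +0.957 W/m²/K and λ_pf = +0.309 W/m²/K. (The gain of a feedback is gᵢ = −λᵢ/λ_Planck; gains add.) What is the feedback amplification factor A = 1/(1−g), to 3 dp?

Convert to gains: g_wv = 0.957/3.4 = 0.2815; g_pf = 0.309/3.4 = 0.09088.
Total gain g = 0.37238.
A = 1/(1 − 0.37238) = 1.593.

1.593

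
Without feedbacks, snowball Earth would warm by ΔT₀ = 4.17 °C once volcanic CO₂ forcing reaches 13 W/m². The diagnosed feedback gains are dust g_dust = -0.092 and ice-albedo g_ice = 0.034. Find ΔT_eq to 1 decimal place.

3.9 °C

Total gain g = -0.092 + 0.034 = -0.058.
Amplification A = 1/(1 + 0.058) = 0.9452.
ΔT = 4.17 × 0.9452 = 3.9 °C.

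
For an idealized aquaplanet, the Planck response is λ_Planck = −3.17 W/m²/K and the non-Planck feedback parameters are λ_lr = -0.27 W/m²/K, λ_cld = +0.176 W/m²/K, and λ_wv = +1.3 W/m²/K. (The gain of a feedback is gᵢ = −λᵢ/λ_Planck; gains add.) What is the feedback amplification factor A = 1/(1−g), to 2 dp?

Convert to gains: g_lr = -0.27/3.17 = -0.08517; g_cld = 0.176/3.17 = 0.05552; g_wv = 1.3/3.17 = 0.4101.
Total gain g = 0.38045.
A = 1/(1 − 0.38045) = 1.61.

1.61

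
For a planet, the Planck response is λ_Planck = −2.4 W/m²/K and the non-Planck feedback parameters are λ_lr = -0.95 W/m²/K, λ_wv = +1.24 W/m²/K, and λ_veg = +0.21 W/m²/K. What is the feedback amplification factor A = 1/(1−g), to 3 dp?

1.263

Convert to gains: g_lr = -0.95/2.4 = -0.3958; g_wv = 1.24/2.4 = 0.5167; g_veg = 0.21/2.4 = 0.0875.
Total gain g = 0.2084.
A = 1/(1 − 0.2084) = 1.263.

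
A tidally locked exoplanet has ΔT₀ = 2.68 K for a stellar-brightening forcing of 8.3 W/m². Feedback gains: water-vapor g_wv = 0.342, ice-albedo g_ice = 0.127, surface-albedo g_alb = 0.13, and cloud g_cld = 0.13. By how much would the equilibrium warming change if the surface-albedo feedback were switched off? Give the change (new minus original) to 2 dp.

-3.21 K

Original: g = 0.729, ΔT = 2.68/(1−0.729) = 9.8893 K.
Without surface-albedo: g' = 0.599, ΔT' = 2.68/(1−0.599) = 6.6833 K.
Change = 6.6833 − 9.8893 = -3.21 K.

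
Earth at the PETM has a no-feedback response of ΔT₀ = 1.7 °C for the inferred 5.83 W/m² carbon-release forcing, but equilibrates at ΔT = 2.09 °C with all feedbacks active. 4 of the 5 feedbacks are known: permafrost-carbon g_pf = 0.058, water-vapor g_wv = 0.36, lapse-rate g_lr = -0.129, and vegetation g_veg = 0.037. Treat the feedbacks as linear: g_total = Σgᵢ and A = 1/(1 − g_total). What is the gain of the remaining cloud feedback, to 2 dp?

Amplification A = ΔT/ΔT₀ = 2.09/1.7 = 1.229.
Total gain g = 1 − 1/A = 1 − 1/1.229 = 0.1863.
Known gains sum to 0.058 + 0.36 − 0.129 + 0.037 = 0.326.
g_cld = 0.1863 − 0.326 = -0.14.

-0.14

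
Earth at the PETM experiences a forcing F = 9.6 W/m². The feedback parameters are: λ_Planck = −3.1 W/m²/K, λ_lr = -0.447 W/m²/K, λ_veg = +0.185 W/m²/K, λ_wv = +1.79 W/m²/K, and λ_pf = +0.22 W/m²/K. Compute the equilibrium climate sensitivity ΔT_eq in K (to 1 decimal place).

7.1 K

Net feedback parameter λ = (−3.1) + (-0.447) + (+0.185) + (+1.79) + (+0.22) = -1.352 W/m²/K.
ΔT = −F/λ = −9.6/(-1.352) = 7.1 K.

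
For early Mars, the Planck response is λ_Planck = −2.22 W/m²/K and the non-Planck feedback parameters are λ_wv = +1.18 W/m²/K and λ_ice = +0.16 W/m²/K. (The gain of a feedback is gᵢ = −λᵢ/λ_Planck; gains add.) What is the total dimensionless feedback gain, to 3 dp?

Convert to gains: g_wv = 1.18/2.22 = 0.5315; g_ice = 0.16/2.22 = 0.07207.
Total gain g = 0.60357.

0.604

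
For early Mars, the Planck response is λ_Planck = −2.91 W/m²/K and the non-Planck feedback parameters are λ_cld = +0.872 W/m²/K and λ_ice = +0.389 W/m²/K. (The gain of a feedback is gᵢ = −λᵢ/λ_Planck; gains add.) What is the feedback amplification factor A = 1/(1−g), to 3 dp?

Convert to gains: g_cld = 0.872/2.91 = 0.2997; g_ice = 0.389/2.91 = 0.1337.
Total gain g = 0.4334.
A = 1/(1 − 0.4334) = 1.765.

1.765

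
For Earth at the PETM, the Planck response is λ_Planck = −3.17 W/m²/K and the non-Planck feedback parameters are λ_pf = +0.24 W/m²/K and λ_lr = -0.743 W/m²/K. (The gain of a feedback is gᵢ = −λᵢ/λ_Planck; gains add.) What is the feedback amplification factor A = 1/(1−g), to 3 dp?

Convert to gains: g_pf = 0.24/3.17 = 0.07571; g_lr = -0.743/3.17 = -0.2344.
Total gain g = -0.15869.
A = 1/(1 + 0.15869) = 0.863.

0.863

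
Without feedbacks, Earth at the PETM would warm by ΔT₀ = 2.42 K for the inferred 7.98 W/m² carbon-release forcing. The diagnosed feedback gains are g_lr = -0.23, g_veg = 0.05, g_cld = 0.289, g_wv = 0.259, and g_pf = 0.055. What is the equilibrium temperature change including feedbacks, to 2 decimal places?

4.19 K

Total gain g = -0.23 + 0.05 + 0.289 + 0.259 + 0.055 = 0.423.
Amplification A = 1/(1 − 0.423) = 1.733.
ΔT = 2.42 × 1.733 = 4.19 K.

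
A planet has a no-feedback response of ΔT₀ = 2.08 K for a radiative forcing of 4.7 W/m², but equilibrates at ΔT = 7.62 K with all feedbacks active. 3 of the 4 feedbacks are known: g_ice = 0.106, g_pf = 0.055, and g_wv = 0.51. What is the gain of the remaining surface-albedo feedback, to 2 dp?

0.06

Amplification A = ΔT/ΔT₀ = 7.62/2.08 = 3.663.
Total gain g = 1 − 1/A = 1 − 1/3.663 = 0.727.
Known gains sum to 0.106 + 0.055 + 0.51 = 0.671.
g_alb = 0.727 − 0.671 = 0.06.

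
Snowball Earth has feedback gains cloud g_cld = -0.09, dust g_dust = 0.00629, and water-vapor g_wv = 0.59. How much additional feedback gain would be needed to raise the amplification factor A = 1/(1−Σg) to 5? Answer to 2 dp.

Current total gain = 0.50629.
Target gain for A = 5: g* = 1 − 1/5 = 0.8.
Additional gain needed = 0.8 − 0.50629 = 0.29.

0.29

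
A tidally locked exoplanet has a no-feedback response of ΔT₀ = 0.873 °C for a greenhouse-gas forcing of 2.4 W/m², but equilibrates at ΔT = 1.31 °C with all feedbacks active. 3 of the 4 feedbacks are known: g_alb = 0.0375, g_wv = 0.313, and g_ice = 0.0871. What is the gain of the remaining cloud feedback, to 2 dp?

Amplification A = ΔT/ΔT₀ = 1.31/0.873 = 1.501.
Total gain g = 1 − 1/A = 1 − 1/1.501 = 0.3338.
Known gains sum to 0.0375 + 0.313 + 0.0871 = 0.4376.
g_cld = 0.3338 − 0.4376 = -0.10.

-0.10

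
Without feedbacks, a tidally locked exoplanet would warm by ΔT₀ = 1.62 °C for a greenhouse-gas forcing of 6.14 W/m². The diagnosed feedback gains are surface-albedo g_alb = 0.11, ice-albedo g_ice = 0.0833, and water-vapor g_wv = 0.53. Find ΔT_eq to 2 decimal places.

5.85 °C

Total gain g = 0.11 + 0.0833 + 0.53 = 0.7233.
Amplification A = 1/(1 − 0.7233) = 3.614.
ΔT = 1.62 × 3.614 = 5.85 °C.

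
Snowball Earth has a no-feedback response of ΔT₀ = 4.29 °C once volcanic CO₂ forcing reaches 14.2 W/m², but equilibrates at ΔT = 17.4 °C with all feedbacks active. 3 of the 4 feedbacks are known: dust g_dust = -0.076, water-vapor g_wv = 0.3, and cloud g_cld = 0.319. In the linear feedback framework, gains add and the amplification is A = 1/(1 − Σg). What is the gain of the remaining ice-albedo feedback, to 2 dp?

Amplification A = ΔT/ΔT₀ = 17.4/4.29 = 4.056.
Total gain g = 1 − 1/A = 1 − 1/4.056 = 0.7535.
Known gains sum to -0.076 + 0.3 + 0.319 = 0.543.
g_ice = 0.7535 − 0.543 = 0.21.

0.21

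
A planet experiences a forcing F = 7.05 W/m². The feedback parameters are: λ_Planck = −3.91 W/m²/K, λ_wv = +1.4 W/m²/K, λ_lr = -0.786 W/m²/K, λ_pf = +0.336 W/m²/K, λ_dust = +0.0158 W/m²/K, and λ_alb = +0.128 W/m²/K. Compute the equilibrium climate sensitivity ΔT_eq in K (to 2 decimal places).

Net feedback parameter λ = (−3.91) + (+1.4) + (-0.786) + (+0.336) + (+0.0158) + (+0.128) = -2.8162 W/m²/K.
ΔT = −F/λ = −7.05/(-2.8162) = 2.50 K.

2.50 K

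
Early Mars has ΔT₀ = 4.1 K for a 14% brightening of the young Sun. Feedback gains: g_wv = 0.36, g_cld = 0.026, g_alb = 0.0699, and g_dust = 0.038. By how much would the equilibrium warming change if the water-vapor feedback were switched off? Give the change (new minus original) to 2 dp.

-3.37 K

Original: g = 0.4939, ΔT = 4.1/(1−0.4939) = 8.1012 K.
Without water-vapor: g' = 0.1339, ΔT' = 4.1/(1−0.1339) = 4.7339 K.
Change = 4.7339 − 8.1012 = -3.37 K.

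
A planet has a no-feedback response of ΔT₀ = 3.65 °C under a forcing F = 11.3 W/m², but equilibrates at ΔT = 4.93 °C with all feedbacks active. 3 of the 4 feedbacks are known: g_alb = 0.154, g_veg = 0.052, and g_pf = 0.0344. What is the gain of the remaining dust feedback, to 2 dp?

Amplification A = ΔT/ΔT₀ = 4.93/3.65 = 1.351.
Total gain g = 1 − 1/A = 1 − 1/1.351 = 0.2598.
Known gains sum to 0.154 + 0.052 + 0.0344 = 0.2404.
g_dust = 0.2598 − 0.2404 = 0.02.

0.02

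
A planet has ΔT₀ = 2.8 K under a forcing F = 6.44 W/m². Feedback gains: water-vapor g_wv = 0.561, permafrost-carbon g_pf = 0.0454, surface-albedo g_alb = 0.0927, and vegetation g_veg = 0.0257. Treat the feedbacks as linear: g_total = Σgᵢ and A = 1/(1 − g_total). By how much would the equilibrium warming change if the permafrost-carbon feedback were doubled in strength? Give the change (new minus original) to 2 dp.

2.01 K

Original: g = 0.7248, ΔT = 2.8/(1−0.7248) = 10.1744 K.
With doubled permafrost-carbon: g' = 0.7702, ΔT' = 2.8/(1−0.7702) = 12.1845 K.
Change = 12.1845 − 10.1744 = 2.01 K.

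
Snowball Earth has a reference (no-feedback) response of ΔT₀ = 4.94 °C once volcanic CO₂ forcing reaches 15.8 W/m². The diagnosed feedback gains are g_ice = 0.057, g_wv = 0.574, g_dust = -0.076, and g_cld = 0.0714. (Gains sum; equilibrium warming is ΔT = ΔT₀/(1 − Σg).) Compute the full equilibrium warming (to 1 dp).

13.2 °C

Total gain g = 0.057 + 0.574 − 0.076 + 0.0714 = 0.6264.
Amplification A = 1/(1 − 0.6264) = 2.677.
ΔT = 4.94 × 2.677 = 13.2 °C.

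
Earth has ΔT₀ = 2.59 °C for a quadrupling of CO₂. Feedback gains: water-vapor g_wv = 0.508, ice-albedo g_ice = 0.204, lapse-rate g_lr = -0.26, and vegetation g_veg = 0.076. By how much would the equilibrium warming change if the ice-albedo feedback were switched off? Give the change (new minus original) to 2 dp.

Original: g = 0.528, ΔT = 2.59/(1−0.528) = 5.4873 °C.
Without ice-albedo: g' = 0.324, ΔT' = 2.59/(1−0.324) = 3.8314 °C.
Change = 3.8314 − 5.4873 = -1.66 °C.

-1.66 °C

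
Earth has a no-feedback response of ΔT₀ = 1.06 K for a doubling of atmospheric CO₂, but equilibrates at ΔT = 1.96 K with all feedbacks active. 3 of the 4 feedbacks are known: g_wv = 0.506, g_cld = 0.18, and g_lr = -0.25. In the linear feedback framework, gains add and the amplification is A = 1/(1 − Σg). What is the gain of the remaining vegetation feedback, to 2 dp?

0.02

Amplification A = ΔT/ΔT₀ = 1.96/1.06 = 1.849.
Total gain g = 1 − 1/A = 1 − 1/1.849 = 0.4592.
Known gains sum to 0.506 + 0.18 − 0.25 = 0.436.
g_veg = 0.4592 − 0.436 = 0.02.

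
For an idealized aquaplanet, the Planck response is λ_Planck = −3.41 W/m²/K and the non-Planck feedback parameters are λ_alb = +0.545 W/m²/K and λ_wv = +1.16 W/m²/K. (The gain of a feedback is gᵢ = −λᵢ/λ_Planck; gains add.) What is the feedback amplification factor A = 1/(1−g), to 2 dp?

2.00

Convert to gains: g_alb = 0.545/3.41 = 0.1598; g_wv = 1.16/3.41 = 0.3402.
Total gain g = 0.5.
A = 1/(1 − 0.5) = 2.00.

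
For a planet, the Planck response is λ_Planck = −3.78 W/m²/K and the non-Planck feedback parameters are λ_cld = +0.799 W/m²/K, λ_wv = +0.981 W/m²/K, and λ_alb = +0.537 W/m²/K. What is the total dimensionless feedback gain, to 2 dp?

Convert to gains: g_cld = 0.799/3.78 = 0.2114; g_wv = 0.981/3.78 = 0.2595; g_alb = 0.537/3.78 = 0.1421.
Total gain g = 0.613.

0.61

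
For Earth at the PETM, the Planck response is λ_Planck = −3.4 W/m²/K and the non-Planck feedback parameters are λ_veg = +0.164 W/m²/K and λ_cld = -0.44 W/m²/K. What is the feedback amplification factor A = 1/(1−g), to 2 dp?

0.92

Convert to gains: g_veg = 0.164/3.4 = 0.04824; g_cld = -0.44/3.4 = -0.1294.
Total gain g = -0.08116.
A = 1/(1 + 0.08116) = 0.92.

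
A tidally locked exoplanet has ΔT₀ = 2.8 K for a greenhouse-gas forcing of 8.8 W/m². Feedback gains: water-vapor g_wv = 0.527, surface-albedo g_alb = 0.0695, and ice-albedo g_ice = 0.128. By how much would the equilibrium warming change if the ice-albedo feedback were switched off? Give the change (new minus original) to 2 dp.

Original: g = 0.7245, ΔT = 2.8/(1−0.7245) = 10.1633 K.
Without ice-albedo: g' = 0.5965, ΔT' = 2.8/(1−0.5965) = 6.9393 K.
Change = 6.9393 − 10.1633 = -3.22 K.

-3.22 K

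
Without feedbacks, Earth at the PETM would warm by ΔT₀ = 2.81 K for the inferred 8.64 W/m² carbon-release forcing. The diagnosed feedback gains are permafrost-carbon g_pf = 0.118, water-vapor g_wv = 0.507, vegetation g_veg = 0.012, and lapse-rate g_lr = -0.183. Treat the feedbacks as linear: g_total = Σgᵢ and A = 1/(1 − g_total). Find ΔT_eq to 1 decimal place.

Total gain g = 0.118 + 0.507 + 0.012 − 0.183 = 0.454.
Amplification A = 1/(1 − 0.454) = 1.832.
ΔT = 2.81 × 1.832 = 5.1 K.

5.1 K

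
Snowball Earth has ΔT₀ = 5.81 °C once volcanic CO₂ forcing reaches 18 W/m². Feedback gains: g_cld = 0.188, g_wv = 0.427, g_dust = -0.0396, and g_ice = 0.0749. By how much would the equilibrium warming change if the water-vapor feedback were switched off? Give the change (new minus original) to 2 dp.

Original: g = 0.6503, ΔT = 5.81/(1−0.6503) = 16.6142 °C.
Without water-vapor: g' = 0.2233, ΔT' = 5.81/(1−0.2233) = 7.4804 °C.
Change = 7.4804 − 16.6142 = -9.13 °C.

-9.13 °C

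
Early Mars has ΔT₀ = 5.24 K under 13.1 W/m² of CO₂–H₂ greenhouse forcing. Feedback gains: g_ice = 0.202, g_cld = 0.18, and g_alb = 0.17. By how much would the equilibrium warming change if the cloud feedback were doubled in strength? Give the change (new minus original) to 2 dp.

7.86 K

Original: g = 0.552, ΔT = 5.24/(1−0.552) = 11.6964 K.
With doubled cloud: g' = 0.732, ΔT' = 5.24/(1−0.732) = 19.5522 K.
Change = 19.5522 − 11.6964 = 7.86 K.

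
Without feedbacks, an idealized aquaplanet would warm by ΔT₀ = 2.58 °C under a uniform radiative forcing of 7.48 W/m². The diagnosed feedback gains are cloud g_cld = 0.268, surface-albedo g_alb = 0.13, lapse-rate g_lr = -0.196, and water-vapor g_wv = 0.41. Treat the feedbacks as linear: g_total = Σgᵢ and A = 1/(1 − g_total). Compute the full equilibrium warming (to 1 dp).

Total gain g = 0.268 + 0.13 − 0.196 + 0.41 = 0.612.
Amplification A = 1/(1 − 0.612) = 2.577.
ΔT = 2.58 × 2.577 = 6.6 °C.

6.6 °C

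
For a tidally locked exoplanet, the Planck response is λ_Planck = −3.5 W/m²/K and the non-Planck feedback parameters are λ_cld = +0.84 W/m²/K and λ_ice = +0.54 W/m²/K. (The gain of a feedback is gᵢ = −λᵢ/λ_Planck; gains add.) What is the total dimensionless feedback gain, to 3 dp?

0.394

Convert to gains: g_cld = 0.84/3.5 = 0.24; g_ice = 0.54/3.5 = 0.1543.
Total gain g = 0.3943.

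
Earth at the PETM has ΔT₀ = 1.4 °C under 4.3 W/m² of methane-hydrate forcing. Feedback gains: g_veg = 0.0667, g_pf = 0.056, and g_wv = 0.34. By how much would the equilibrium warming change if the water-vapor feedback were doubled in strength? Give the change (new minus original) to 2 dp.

4.49 °C

Original: g = 0.4627, ΔT = 1.4/(1−0.4627) = 2.6056 °C.
With doubled water-vapor: g' = 0.8027, ΔT' = 1.4/(1−0.8027) = 7.0958 °C.
Change = 7.0958 − 2.6056 = 4.49 °C.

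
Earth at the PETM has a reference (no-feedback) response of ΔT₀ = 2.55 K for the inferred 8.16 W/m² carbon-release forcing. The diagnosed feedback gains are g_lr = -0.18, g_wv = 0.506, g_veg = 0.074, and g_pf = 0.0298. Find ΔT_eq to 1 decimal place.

4.5 K

Total gain g = -0.18 + 0.506 + 0.074 + 0.0298 = 0.4298.
Amplification A = 1/(1 − 0.4298) = 1.754.
ΔT = 2.55 × 1.754 = 4.5 K.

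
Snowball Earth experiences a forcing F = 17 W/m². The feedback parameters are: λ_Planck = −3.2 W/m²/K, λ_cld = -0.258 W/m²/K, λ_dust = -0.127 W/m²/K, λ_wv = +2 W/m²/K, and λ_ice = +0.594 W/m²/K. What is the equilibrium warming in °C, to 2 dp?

Net feedback parameter λ = (−3.2) + (-0.258) + (-0.127) + (+2) + (+0.594) = -0.991 W/m²/K.
ΔT = −F/λ = −17/(-0.991) = 17.15 °C.

17.15 °C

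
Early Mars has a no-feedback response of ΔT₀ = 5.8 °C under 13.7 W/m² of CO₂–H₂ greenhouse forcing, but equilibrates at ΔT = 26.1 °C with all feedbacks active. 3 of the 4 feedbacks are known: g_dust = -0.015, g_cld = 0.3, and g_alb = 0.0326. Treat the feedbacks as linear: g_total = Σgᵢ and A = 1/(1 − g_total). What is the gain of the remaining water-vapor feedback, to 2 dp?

0.46

Amplification A = ΔT/ΔT₀ = 26.1/5.8 = 4.5.
Total gain g = 1 − 1/A = 1 − 1/4.5 = 0.7778.
Known gains sum to -0.015 + 0.3 + 0.0326 = 0.3176.
g_wv = 0.7778 − 0.3176 = 0.46.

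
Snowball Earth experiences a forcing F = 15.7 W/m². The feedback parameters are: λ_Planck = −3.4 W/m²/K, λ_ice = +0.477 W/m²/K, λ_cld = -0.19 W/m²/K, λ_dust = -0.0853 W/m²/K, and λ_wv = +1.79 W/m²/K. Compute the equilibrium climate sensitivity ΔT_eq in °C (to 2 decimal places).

11.15 °C

Net feedback parameter λ = (−3.4) + (+0.477) + (-0.19) + (-0.0853) + (+1.79) = -1.4083 W/m²/K.
ΔT = −F/λ = −15.7/(-1.4083) = 11.15 °C.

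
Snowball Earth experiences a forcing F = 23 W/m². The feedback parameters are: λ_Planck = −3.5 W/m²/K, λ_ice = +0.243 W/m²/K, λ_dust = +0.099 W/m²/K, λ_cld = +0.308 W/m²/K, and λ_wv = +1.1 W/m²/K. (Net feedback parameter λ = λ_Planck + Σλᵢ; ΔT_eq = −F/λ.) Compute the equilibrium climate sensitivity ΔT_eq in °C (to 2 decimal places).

Net feedback parameter λ = (−3.5) + (+0.243) + (+0.099) + (+0.308) + (+1.1) = -1.75 W/m²/K.
ΔT = −F/λ = −23/(-1.75) = 13.14 °C.

13.14 °C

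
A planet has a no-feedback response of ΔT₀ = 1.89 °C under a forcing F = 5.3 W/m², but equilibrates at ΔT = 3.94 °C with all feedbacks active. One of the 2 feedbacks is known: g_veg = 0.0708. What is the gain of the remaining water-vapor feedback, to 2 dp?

Amplification A = ΔT/ΔT₀ = 3.94/1.89 = 2.085.
Total gain g = 1 − 1/A = 1 − 1/2.085 = 0.5204.
The known gain is 0.0708.
g_wv = 0.5204 − 0.0708 = 0.45.

0.45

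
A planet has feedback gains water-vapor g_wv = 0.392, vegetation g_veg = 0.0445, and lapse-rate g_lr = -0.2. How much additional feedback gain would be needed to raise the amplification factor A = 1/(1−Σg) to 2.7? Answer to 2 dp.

0.39

Current total gain = 0.2365.
Target gain for A = 2.7: g* = 1 − 1/2.7 = 0.6296.
Additional gain needed = 0.6296 − 0.2365 = 0.39.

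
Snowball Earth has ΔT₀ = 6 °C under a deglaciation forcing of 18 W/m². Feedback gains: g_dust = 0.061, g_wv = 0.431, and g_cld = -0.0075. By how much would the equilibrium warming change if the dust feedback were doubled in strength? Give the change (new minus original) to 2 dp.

Original: g = 0.4845, ΔT = 6/(1−0.4845) = 11.6392 °C.
With doubled dust: g' = 0.5455, ΔT' = 6/(1−0.5455) = 13.2013 °C.
Change = 13.2013 − 11.6392 = 1.56 °C.

1.56 °C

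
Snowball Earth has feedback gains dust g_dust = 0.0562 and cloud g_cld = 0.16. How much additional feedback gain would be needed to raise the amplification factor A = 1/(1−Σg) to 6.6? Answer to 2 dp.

0.63

Current total gain = 0.2162.
Target gain for A = 6.6: g* = 1 − 1/6.6 = 0.8485.
Additional gain needed = 0.8485 − 0.2162 = 0.63.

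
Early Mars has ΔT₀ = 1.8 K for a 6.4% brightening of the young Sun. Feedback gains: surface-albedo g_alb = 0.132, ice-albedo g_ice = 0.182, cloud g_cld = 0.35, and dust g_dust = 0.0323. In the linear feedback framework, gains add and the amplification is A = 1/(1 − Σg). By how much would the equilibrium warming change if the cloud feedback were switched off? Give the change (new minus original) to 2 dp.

-3.17 K

Original: g = 0.6963, ΔT = 1.8/(1−0.6963) = 5.9269 K.
Without cloud: g' = 0.3463, ΔT' = 1.8/(1−0.3463) = 2.7536 K.
Change = 2.7536 − 5.9269 = -3.17 K.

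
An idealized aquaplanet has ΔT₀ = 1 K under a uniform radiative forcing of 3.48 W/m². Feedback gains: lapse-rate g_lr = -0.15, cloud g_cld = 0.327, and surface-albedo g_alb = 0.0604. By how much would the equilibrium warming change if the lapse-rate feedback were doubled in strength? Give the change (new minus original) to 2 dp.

Original: g = 0.2374, ΔT = 1/(1−0.2374) = 1.3113 K.
With doubled lapse-rate: g' = 0.0874, ΔT' = 1/(1−0.0874) = 1.0958 K.
Change = 1.0958 − 1.3113 = -0.22 K.

-0.22 K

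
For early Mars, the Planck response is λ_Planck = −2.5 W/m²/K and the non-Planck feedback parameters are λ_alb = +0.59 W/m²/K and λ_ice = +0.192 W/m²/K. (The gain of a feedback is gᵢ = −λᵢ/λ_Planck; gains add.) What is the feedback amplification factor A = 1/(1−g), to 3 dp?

Convert to gains: g_alb = 0.59/2.5 = 0.236; g_ice = 0.192/2.5 = 0.0768.
Total gain g = 0.3128.
A = 1/(1 − 0.3128) = 1.455.

1.455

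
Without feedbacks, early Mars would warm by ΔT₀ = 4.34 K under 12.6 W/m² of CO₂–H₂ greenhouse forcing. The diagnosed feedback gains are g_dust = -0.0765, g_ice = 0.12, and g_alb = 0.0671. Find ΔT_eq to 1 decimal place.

Total gain g = -0.0765 + 0.12 + 0.0671 = 0.1106.
Amplification A = 1/(1 − 0.1106) = 1.124.
ΔT = 4.34 × 1.124 = 4.9 K.

4.9 K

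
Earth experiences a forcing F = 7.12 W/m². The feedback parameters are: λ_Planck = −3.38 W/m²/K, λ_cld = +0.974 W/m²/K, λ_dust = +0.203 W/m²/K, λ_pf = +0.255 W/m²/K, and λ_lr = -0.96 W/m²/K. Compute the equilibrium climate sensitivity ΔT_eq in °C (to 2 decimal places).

Net feedback parameter λ = (−3.38) + (+0.974) + (+0.203) + (+0.255) + (-0.96) = -2.908 W/m²/K.
ΔT = −F/λ = −7.12/(-2.908) = 2.45 °C.

2.45 °C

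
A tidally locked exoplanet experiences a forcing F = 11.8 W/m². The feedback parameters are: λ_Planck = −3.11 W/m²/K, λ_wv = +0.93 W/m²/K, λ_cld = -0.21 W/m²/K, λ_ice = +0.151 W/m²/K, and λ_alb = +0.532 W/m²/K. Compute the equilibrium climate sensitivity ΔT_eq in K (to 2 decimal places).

6.91 K

Net feedback parameter λ = (−3.11) + (+0.93) + (-0.21) + (+0.151) + (+0.532) = -1.707 W/m²/K.
ΔT = −F/λ = −11.8/(-1.707) = 6.91 K.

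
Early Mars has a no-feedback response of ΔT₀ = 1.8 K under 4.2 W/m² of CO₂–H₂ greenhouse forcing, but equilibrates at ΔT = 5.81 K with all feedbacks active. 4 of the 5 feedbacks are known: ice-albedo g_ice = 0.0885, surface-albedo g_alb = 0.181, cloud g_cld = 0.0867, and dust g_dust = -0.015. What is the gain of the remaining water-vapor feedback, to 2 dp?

Amplification A = ΔT/ΔT₀ = 5.81/1.8 = 3.228.
Total gain g = 1 − 1/A = 1 − 1/3.228 = 0.6902.
Known gains sum to 0.0885 + 0.181 + 0.0867 − 0.015 = 0.3412.
g_wv = 0.6902 − 0.3412 = 0.35.

0.35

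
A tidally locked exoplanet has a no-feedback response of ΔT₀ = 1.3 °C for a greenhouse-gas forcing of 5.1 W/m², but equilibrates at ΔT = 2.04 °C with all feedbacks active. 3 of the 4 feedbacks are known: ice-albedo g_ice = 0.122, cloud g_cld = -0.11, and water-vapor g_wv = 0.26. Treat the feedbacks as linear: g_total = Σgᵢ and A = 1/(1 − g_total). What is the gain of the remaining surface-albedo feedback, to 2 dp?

0.09

Amplification A = ΔT/ΔT₀ = 2.04/1.3 = 1.569.
Total gain g = 1 − 1/A = 1 − 1/1.569 = 0.3627.
Known gains sum to 0.122 − 0.11 + 0.26 = 0.272.
g_alb = 0.3627 − 0.272 = 0.09.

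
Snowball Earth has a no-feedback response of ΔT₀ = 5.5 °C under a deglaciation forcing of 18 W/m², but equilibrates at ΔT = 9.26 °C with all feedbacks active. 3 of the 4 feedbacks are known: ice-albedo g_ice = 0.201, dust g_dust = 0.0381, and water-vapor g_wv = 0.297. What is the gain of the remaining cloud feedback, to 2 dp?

Amplification A = ΔT/ΔT₀ = 9.26/5.5 = 1.684.
Total gain g = 1 − 1/A = 1 − 1/1.684 = 0.4062.
Known gains sum to 0.201 + 0.0381 + 0.297 = 0.5361.
g_cld = 0.4062 − 0.5361 = -0.13.

-0.13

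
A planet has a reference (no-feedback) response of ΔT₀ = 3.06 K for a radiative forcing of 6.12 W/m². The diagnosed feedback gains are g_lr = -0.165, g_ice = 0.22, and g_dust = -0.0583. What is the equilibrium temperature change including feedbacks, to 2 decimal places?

Total gain g = -0.165 + 0.22 − 0.0583 = -0.0033.
Amplification A = 1/(1 + 0.0033) = 0.9967.
ΔT = 3.06 × 0.9967 = 3.05 K.

3.05 K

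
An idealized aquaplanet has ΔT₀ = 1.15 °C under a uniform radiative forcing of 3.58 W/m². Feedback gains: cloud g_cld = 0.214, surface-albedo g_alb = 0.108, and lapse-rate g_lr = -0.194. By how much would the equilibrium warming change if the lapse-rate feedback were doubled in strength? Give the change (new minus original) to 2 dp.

-0.24 °C

Original: g = 0.128, ΔT = 1.15/(1−0.128) = 1.3188 °C.
With doubled lapse-rate: g' = -0.066, ΔT' = 1.15/(1+0.066) = 1.0788 °C.
Change = 1.0788 − 1.3188 = -0.24 °C.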